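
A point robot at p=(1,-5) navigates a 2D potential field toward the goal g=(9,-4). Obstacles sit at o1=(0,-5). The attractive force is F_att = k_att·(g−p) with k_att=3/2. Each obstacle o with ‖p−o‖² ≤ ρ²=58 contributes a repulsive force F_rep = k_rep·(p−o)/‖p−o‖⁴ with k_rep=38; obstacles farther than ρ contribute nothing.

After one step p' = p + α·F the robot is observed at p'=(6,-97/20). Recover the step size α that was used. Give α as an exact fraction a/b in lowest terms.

α = 1/10

F_att = 3/2·(g−p) = 3/2·(8,1) = (12.0000,1.5000)
o1: d²=1 ≤ ρ²=58; F_rep = 38·(1,0)/1² = (38.0000,0.0000)
F = F_att + ΣF_rep = (50.0000,1.5000)
Δp = p'−p = (5.0000,0.1500); α = Δx/Fx = (5) / (50) = 1/10
check: Δy/Fy = (3/20) / (3/2) = 1/10 ✓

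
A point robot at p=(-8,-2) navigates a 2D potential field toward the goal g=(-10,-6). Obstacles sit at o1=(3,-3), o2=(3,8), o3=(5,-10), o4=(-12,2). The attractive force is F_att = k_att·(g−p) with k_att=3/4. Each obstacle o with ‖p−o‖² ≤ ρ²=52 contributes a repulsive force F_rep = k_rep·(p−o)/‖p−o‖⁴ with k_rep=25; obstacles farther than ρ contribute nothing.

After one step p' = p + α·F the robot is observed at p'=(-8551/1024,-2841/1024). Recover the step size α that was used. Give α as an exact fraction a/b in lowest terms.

F_att = 3/4·(g−p) = 3/4·(-2,-4) = (-1.5000,-3.0000)
o1: d²=122 > ρ²=52 → inactive
o2: d²=221 > ρ²=52 → inactive
o3: d²=233 > ρ²=52 → inactive
o4: d²=32 ≤ ρ²=52; F_rep = 25·(4,-4)/32² = (0.0977,-0.0977)
F = F_att + ΣF_rep = (-1.4023,-3.0977)
Δp = p'−p = (-0.3506,-0.7744); α = Δx/Fx = (-359/1024) / (-359/256) = 1/4
check: Δy/Fy = (-793/1024) / (-793/256) = 1/4 ✓

α = 1/4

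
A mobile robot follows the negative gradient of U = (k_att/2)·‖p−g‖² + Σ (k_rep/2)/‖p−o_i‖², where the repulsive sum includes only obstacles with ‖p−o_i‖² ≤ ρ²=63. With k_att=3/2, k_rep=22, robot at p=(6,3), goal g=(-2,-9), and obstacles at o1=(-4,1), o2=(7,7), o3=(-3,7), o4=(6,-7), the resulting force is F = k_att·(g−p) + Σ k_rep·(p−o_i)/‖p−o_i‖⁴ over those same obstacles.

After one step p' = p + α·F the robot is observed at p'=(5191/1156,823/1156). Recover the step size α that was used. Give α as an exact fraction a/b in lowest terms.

F_att = 3/2·(g−p) = 3/2·(-8,-12) = (-12.0000,-18.0000)
o1: d²=104 > ρ²=63 → inactive
o2: d²=17 ≤ ρ²=63; F_rep = 22·(-1,-4)/17² = (-0.0761,-0.3045)
o3: d²=97 > ρ²=63 → inactive
o4: d²=100 > ρ²=63 → inactive
F = F_att + ΣF_rep = (-12.0761,-18.3045)
Δp = p'−p = (-1.5095,-2.2881); α = Δx/Fx = (-1745/1156) / (-3490/289) = 1/8
check: Δy/Fy = (-2645/1156) / (-5290/289) = 1/8 ✓

α = 1/8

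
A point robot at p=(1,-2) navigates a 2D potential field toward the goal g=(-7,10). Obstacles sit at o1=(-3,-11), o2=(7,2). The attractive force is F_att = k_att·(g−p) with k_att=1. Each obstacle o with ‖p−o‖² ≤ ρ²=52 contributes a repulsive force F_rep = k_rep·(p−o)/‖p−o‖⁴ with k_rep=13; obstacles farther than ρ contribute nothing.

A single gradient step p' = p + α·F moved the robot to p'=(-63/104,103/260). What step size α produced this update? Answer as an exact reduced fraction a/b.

F_att = 1·(g−p) = 1·(-8,12) = (-8.0000,12.0000)
o1: d²=97 > ρ²=52 → inactive
o2: d²=52 ≤ ρ²=52; F_rep = 13·(-6,-4)/52² = (-0.0288,-0.0192)
F = F_att + ΣF_rep = (-8.0288,11.9808)
Δp = p'−p = (-1.6058,2.3962); α = Δx/Fx = (-167/104) / (-835/104) = 1/5
check: Δy/Fy = (623/260) / (623/52) = 1/5 ✓

α = 1/5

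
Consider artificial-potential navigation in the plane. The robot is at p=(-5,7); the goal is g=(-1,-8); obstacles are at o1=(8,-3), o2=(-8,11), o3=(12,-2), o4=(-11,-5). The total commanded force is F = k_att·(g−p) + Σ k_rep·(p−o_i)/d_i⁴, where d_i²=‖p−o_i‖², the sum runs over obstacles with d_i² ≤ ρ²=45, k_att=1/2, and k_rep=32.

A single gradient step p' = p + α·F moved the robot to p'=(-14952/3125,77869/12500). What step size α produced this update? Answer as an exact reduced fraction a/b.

F_att = 1/2·(g−p) = 1/2·(4,-15) = (2.0000,-7.5000)
o1: d²=269 > ρ²=45 → inactive
o2: d²=25 ≤ ρ²=45; F_rep = 32·(3,-4)/25² = (0.1536,-0.2048)
o3: d²=370 > ρ²=45 → inactive
o4: d²=180 > ρ²=45 → inactive
F = F_att + ΣF_rep = (2.1536,-7.7048)
Δp = p'−p = (0.2154,-0.7705); α = Δx/Fx = (673/3125) / (1346/625) = 1/10
check: Δy/Fy = (-9631/12500) / (-9631/1250) = 1/10 ✓

α = 1/10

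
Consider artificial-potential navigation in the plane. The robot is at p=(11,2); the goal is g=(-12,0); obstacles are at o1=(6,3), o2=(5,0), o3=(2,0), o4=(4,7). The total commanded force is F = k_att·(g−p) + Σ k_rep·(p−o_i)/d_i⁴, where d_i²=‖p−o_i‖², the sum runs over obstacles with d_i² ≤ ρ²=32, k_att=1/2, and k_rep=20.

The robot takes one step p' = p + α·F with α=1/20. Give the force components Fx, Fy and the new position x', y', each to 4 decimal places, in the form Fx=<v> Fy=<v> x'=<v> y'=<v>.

Fx=-11.3521 Fy=-1.0296 x'=10.4324 y'=1.9485

F_att = 1/2·(g−p) = 1/2·(-23,-2) = (-11.5000,-1.0000)
o1: d²=26 ≤ ρ²=32; F_rep = 20·(5,-1)/26² = (0.1479,-0.0296)
o2: d²=40 > ρ²=32 → inactive
o3: d²=85 > ρ²=32 → inactive
o4: d²=74 > ρ²=32 → inactive
F = F_att + ΣF_rep = (-11.3521,-1.0296)
p' = p + 1/20·F = (10.4324,1.9485)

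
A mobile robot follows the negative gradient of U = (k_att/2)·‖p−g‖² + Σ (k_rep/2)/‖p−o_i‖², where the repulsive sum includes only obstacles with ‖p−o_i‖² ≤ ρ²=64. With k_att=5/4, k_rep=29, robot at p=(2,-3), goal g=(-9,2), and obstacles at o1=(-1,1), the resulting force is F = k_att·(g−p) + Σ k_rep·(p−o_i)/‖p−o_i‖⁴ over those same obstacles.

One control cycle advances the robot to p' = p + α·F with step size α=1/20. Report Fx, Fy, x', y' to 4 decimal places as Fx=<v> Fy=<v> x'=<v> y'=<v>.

Fx=-13.6108 Fy=6.0644 x'=1.3195 y'=-2.6968

F_att = 5/4·(g−p) = 5/4·(-11,5) = (-13.7500,6.2500)
o1: d²=25 ≤ ρ²=64; F_rep = 29·(3,-4)/25² = (0.1392,-0.1856)
F = F_att + ΣF_rep = (-13.6108,6.0644)
p' = p + 1/20·F = (1.3195,-2.6968)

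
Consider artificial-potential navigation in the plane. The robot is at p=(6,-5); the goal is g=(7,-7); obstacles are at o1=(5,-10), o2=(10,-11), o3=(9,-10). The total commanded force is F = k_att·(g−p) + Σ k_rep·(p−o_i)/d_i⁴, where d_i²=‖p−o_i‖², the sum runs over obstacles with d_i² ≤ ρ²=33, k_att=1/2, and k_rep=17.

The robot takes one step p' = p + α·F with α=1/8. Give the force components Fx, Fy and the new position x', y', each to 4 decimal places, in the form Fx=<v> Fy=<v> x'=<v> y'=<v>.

F_att = 1/2·(g−p) = 1/2·(1,-2) = (0.5000,-1.0000)
o1: d²=26 ≤ ρ²=33; F_rep = 17·(1,5)/26² = (0.0251,0.1257)
o2: d²=52 > ρ²=33 → inactive
o3: d²=34 > ρ²=33 → inactive
F = F_att + ΣF_rep = (0.5251,-0.8743)
p' = p + 1/8·F = (6.0656,-5.1093)

Fx=0.5251 Fy=-0.8743 x'=6.0656 y'=-5.1093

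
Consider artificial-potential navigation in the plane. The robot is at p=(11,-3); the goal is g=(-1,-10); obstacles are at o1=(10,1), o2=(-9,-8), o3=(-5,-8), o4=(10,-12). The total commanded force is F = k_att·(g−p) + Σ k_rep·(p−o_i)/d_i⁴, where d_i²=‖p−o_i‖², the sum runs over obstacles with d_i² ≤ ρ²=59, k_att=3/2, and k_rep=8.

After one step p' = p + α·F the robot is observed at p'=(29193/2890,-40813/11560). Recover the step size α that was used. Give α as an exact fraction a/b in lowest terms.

F_att = 3/2·(g−p) = 3/2·(-12,-7) = (-18.0000,-10.5000)
o1: d²=17 ≤ ρ²=59; F_rep = 8·(1,-4)/17² = (0.0277,-0.1107)
o2: d²=425 > ρ²=59 → inactive
o3: d²=281 > ρ²=59 → inactive
o4: d²=82 > ρ²=59 → inactive
F = F_att + ΣF_rep = (-17.9723,-10.6107)
Δp = p'−p = (-0.8986,-0.5305); α = Δx/Fx = (-2597/2890) / (-5194/289) = 1/20
check: Δy/Fy = (-6133/11560) / (-6133/578) = 1/20 ✓

α = 1/20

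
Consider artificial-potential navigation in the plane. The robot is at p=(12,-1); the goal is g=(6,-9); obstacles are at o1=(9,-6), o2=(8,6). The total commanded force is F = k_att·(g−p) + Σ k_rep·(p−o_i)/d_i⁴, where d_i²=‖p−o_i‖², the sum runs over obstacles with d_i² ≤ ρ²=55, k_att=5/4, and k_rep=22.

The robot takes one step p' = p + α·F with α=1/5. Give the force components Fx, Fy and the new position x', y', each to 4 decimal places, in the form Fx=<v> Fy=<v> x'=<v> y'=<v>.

Fx=-7.4429 Fy=-9.9048 x'=10.5114 y'=-2.9810

F_att = 5/4·(g−p) = 5/4·(-6,-8) = (-7.5000,-10.0000)
o1: d²=34 ≤ ρ²=55; F_rep = 22·(3,5)/34² = (0.0571,0.0952)
o2: d²=65 > ρ²=55 → inactive
F = F_att + ΣF_rep = (-7.4429,-9.9048)
p' = p + 1/5·F = (10.5114,-2.9810)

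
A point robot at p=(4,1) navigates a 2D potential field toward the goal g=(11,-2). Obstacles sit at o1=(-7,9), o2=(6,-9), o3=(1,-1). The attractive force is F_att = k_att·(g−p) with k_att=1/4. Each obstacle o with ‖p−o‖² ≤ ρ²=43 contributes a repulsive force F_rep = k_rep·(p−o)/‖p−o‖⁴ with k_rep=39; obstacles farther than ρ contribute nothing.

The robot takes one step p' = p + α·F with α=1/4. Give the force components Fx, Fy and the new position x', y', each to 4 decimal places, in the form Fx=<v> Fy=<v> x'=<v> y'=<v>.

Fx=2.4423 Fy=-0.2885 x'=4.6106 y'=0.9279

F_att = 1/4·(g−p) = 1/4·(7,-3) = (1.7500,-0.7500)
o1: d²=185 > ρ²=43 → inactive
o2: d²=104 > ρ²=43 → inactive
o3: d²=13 ≤ ρ²=43; F_rep = 39·(3,2)/13² = (0.6923,0.4615)
F = F_att + ΣF_rep = (2.4423,-0.2885)
p' = p + 1/4·F = (4.6106,0.9279)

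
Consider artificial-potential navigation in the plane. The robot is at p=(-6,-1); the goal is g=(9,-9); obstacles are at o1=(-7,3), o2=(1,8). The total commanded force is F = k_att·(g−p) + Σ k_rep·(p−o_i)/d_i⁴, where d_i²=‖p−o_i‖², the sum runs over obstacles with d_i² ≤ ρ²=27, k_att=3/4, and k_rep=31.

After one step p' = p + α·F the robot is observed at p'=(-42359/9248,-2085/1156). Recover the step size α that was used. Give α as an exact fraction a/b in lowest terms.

α = 1/8

F_att = 3/4·(g−p) = 3/4·(15,-8) = (11.2500,-6.0000)
o1: d²=17 ≤ ρ²=27; F_rep = 31·(1,-4)/17² = (0.1073,-0.4291)
o2: d²=130 > ρ²=27 → inactive
F = F_att + ΣF_rep = (11.3573,-6.4291)
Δp = p'−p = (1.4197,-0.8036); α = Δx/Fx = (13129/9248) / (13129/1156) = 1/8
check: Δy/Fy = (-929/1156) / (-1858/289) = 1/8 ✓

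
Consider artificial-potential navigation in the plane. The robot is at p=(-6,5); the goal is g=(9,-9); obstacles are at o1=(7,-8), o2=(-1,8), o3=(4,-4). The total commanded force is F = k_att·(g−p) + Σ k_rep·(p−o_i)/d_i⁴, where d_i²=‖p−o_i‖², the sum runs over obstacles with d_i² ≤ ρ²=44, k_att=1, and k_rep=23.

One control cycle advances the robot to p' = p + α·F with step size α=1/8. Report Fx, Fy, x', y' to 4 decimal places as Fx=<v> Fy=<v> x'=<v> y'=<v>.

F_att = 1·(g−p) = 1·(15,-14) = (15.0000,-14.0000)
o1: d²=338 > ρ²=44 → inactive
o2: d²=34 ≤ ρ²=44; F_rep = 23·(-5,-3)/34² = (-0.0995,-0.0597)
o3: d²=181 > ρ²=44 → inactive
F = F_att + ΣF_rep = (14.9005,-14.0597)
p' = p + 1/8·F = (-4.1374,3.2425)

Fx=14.9005 Fy=-14.0597 x'=-4.1374 y'=3.2425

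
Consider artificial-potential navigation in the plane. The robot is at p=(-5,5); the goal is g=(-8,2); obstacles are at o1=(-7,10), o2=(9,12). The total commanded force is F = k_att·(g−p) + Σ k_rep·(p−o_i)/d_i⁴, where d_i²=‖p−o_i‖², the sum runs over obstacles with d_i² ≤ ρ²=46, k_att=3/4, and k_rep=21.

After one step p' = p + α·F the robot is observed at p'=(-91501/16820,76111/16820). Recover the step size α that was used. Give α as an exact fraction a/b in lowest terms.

F_att = 3/4·(g−p) = 3/4·(-3,-3) = (-2.2500,-2.2500)
o1: d²=29 ≤ ρ²=46; F_rep = 21·(2,-5)/29² = (0.0499,-0.1249)
o2: d²=245 > ρ²=46 → inactive
F = F_att + ΣF_rep = (-2.2001,-2.3749)
Δp = p'−p = (-0.4400,-0.4750); α = Δx/Fx = (-7401/16820) / (-7401/3364) = 1/5
check: Δy/Fy = (-7989/16820) / (-7989/3364) = 1/5 ✓

α = 1/5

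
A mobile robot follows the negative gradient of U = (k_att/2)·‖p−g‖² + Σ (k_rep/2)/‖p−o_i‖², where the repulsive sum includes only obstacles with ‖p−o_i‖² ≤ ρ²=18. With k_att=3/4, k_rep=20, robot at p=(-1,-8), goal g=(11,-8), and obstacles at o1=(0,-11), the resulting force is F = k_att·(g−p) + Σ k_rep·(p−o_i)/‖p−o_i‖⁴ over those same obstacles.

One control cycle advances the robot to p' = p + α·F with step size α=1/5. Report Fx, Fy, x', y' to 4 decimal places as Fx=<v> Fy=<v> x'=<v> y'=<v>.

F_att = 3/4·(g−p) = 3/4·(12,0) = (9.0000,0.0000)
o1: d²=10 ≤ ρ²=18; F_rep = 20·(-1,3)/10² = (-0.2000,0.6000)
F = F_att + ΣF_rep = (8.8000,0.6000)
p' = p + 1/5·F = (0.7600,-7.8800)

Fx=8.8000 Fy=0.6000 x'=0.7600 y'=-7.8800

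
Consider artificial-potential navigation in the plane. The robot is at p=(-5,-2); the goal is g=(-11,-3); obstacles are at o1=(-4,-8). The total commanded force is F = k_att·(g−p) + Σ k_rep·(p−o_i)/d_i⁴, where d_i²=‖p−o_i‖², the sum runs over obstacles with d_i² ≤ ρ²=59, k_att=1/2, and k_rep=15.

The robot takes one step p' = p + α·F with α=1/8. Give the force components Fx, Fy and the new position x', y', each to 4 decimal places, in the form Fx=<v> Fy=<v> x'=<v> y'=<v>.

Fx=-3.0110 Fy=-0.4343 x'=-5.3764 y'=-2.0543

F_att = 1/2·(g−p) = 1/2·(-6,-1) = (-3.0000,-0.5000)
o1: d²=37 ≤ ρ²=59; F_rep = 15·(-1,6)/37² = (-0.0110,0.0657)
F = F_att + ΣF_rep = (-3.0110,-0.4343)
p' = p + 1/8·F = (-5.3764,-2.0543)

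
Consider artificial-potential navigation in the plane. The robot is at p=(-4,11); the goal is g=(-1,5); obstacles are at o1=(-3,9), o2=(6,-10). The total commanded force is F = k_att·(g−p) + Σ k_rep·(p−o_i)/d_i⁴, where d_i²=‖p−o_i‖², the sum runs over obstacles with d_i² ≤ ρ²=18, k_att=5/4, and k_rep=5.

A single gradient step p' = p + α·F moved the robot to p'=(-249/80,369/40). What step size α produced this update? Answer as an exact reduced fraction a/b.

F_att = 5/4·(g−p) = 5/4·(3,-6) = (3.7500,-7.5000)
o1: d²=5 ≤ ρ²=18; F_rep = 5·(-1,2)/5² = (-0.2000,0.4000)
o2: d²=541 > ρ²=18 → inactive
F = F_att + ΣF_rep = (3.5500,-7.1000)
Δp = p'−p = (0.8875,-1.7750); α = Δx/Fx = (71/80) / (71/20) = 1/4
check: Δy/Fy = (-71/40) / (-71/10) = 1/4 ✓

α = 1/4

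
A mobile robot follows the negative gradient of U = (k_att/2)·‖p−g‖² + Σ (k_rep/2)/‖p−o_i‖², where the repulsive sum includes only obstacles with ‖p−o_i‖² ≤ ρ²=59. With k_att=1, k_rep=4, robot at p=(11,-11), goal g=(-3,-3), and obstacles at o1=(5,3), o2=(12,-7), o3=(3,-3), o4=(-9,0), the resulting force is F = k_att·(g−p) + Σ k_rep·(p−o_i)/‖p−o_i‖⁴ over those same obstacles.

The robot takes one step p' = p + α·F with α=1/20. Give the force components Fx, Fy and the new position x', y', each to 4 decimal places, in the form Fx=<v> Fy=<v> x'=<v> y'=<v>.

F_att = 1·(g−p) = 1·(-14,8) = (-14.0000,8.0000)
o1: d²=232 > ρ²=59 → inactive
o2: d²=17 ≤ ρ²=59; F_rep = 4·(-1,-4)/17² = (-0.0138,-0.0554)
o3: d²=128 > ρ²=59 → inactive
o4: d²=521 > ρ²=59 → inactive
F = F_att + ΣF_rep = (-14.0138,7.9446)
p' = p + 1/20·F = (10.2993,-10.6028)

Fx=-14.0138 Fy=7.9446 x'=10.2993 y'=-10.6028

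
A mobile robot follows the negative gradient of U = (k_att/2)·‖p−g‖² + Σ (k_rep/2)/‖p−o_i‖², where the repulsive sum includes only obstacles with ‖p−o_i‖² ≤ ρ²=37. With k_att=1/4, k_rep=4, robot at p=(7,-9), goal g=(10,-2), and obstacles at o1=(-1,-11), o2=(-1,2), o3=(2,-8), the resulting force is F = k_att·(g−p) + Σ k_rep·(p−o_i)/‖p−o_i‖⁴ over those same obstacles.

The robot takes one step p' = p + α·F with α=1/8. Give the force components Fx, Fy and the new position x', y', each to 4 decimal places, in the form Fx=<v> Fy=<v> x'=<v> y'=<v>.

F_att = 1/4·(g−p) = 1/4·(3,7) = (0.7500,1.7500)
o1: d²=68 > ρ²=37 → inactive
o2: d²=185 > ρ²=37 → inactive
o3: d²=26 ≤ ρ²=37; F_rep = 4·(5,-1)/26² = (0.0296,-0.0059)
F = F_att + ΣF_rep = (0.7796,1.7441)
p' = p + 1/8·F = (7.0974,-8.7820)

Fx=0.7796 Fy=1.7441 x'=7.0974 y'=-8.7820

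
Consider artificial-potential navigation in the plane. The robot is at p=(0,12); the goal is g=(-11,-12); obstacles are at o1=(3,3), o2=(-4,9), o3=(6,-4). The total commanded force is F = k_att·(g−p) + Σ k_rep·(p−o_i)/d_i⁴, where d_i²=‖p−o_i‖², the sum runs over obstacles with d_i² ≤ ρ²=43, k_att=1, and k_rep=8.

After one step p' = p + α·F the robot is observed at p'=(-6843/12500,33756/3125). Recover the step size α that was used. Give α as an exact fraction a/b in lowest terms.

F_att = 1·(g−p) = 1·(-11,-24) = (-11.0000,-24.0000)
o1: d²=90 > ρ²=43 → inactive
o2: d²=25 ≤ ρ²=43; F_rep = 8·(4,3)/25² = (0.0512,0.0384)
o3: d²=292 > ρ²=43 → inactive
F = F_att + ΣF_rep = (-10.9488,-23.9616)
Δp = p'−p = (-0.5474,-1.1981); α = Δx/Fx = (-6843/12500) / (-6843/625) = 1/20
check: Δy/Fy = (-3744/3125) / (-14976/625) = 1/20 ✓

α = 1/20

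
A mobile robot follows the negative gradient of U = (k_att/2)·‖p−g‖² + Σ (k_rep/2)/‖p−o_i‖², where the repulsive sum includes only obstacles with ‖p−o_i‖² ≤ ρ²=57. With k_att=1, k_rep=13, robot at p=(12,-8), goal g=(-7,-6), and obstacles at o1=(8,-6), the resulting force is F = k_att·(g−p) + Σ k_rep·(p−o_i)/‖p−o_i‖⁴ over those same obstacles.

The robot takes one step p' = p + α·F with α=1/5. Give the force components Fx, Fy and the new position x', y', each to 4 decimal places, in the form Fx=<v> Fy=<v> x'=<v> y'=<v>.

F_att = 1·(g−p) = 1·(-19,2) = (-19.0000,2.0000)
o1: d²=20 ≤ ρ²=57; F_rep = 13·(4,-2)/20² = (0.1300,-0.0650)
F = F_att + ΣF_rep = (-18.8700,1.9350)
p' = p + 1/5·F = (8.2260,-7.6130)

Fx=-18.8700 Fy=1.9350 x'=8.2260 y'=-7.6130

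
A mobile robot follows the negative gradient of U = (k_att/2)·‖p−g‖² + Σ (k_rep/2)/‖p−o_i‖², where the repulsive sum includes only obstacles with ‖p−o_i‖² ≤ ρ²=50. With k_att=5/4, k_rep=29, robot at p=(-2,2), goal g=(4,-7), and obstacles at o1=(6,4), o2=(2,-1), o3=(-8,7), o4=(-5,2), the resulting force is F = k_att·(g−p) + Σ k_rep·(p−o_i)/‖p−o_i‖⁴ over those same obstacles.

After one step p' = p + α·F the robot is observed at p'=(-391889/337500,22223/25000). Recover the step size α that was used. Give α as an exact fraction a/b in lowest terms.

F_att = 5/4·(g−p) = 5/4·(6,-9) = (7.5000,-11.2500)
o1: d²=68 > ρ²=50 → inactive
o2: d²=25 ≤ ρ²=50; F_rep = 29·(-4,3)/25² = (-0.1856,0.1392)
o3: d²=61 > ρ²=50 → inactive
o4: d²=9 ≤ ρ²=50; F_rep = 29·(3,0)/9² = (1.0741,0.0000)
F = F_att + ΣF_rep = (8.3885,-11.1108)
Δp = p'−p = (0.8388,-1.1111); α = Δx/Fx = (283111/337500) / (283111/33750) = 1/10
check: Δy/Fy = (-27777/25000) / (-27777/2500) = 1/10 ✓

α = 1/10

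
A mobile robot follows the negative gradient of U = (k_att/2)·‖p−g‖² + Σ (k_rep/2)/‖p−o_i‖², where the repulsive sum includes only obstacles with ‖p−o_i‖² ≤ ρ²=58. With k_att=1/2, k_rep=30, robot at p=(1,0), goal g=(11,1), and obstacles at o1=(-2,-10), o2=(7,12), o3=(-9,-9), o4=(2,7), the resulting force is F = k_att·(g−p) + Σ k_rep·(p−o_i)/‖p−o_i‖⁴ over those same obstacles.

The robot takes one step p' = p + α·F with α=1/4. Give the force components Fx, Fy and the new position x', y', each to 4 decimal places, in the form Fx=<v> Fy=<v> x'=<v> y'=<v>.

F_att = 1/2·(g−p) = 1/2·(10,1) = (5.0000,0.5000)
o1: d²=109 > ρ²=58 → inactive
o2: d²=180 > ρ²=58 → inactive
o3: d²=181 > ρ²=58 → inactive
o4: d²=50 ≤ ρ²=58; F_rep = 30·(-1,-7)/50² = (-0.0120,-0.0840)
F = F_att + ΣF_rep = (4.9880,0.4160)
p' = p + 1/4·F = (2.2470,0.1040)

Fx=4.9880 Fy=0.4160 x'=2.2470 y'=0.1040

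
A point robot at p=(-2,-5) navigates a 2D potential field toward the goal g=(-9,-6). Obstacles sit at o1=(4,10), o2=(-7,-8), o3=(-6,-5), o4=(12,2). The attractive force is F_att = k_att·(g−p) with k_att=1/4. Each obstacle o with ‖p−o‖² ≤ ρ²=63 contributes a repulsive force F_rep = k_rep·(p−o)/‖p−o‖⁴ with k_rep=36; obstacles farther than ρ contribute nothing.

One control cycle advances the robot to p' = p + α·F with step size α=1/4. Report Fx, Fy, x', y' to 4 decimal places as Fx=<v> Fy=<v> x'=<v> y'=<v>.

F_att = 1/4·(g−p) = 1/4·(-7,-1) = (-1.7500,-0.2500)
o1: d²=261 > ρ²=63 → inactive
o2: d²=34 ≤ ρ²=63; F_rep = 36·(5,3)/34² = (0.1557,0.0934)
o3: d²=16 ≤ ρ²=63; F_rep = 36·(4,0)/16² = (0.5625,0.0000)
o4: d²=245 > ρ²=63 → inactive
F = F_att + ΣF_rep = (-1.0318,-0.1566)
p' = p + 1/4·F = (-2.2579,-5.0391)

Fx=-1.0318 Fy=-0.1566 x'=-2.2579 y'=-5.0391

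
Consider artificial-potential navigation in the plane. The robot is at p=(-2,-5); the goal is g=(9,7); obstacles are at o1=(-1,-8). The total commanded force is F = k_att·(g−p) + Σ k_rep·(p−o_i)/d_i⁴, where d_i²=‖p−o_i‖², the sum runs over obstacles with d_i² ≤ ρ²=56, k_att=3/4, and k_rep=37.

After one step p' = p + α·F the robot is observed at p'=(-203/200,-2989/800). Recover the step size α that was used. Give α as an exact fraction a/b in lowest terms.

α = 1/8

F_att = 3/4·(g−p) = 3/4·(11,12) = (8.2500,9.0000)
o1: d²=10 ≤ ρ²=56; F_rep = 37·(-1,3)/10² = (-0.3700,1.1100)
F = F_att + ΣF_rep = (7.8800,10.1100)
Δp = p'−p = (0.9850,1.2637); α = Δx/Fx = (197/200) / (197/25) = 1/8
check: Δy/Fy = (1011/800) / (1011/100) = 1/8 ✓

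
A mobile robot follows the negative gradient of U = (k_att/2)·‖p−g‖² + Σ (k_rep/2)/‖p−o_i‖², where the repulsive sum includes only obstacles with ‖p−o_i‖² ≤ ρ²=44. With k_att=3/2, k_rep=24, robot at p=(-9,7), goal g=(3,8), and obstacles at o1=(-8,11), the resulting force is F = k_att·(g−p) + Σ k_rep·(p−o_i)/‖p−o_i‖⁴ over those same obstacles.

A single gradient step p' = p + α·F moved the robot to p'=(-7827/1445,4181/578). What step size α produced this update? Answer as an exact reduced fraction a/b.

F_att = 3/2·(g−p) = 3/2·(12,1) = (18.0000,1.5000)
o1: d²=17 ≤ ρ²=44; F_rep = 24·(-1,-4)/17² = (-0.0830,-0.3322)
F = F_att + ΣF_rep = (17.9170,1.1678)
Δp = p'−p = (3.5834,0.2336); α = Δx/Fx = (5178/1445) / (5178/289) = 1/5
check: Δy/Fy = (135/578) / (675/578) = 1/5 ✓

α = 1/5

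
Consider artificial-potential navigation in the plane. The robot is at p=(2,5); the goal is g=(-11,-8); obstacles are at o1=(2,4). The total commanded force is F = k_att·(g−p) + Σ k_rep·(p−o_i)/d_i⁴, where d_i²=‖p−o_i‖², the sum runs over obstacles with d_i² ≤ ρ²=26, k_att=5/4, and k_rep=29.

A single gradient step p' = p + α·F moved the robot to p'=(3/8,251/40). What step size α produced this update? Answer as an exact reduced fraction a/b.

α = 1/10

F_att = 5/4·(g−p) = 5/4·(-13,-13) = (-16.2500,-16.2500)
o1: d²=1 ≤ ρ²=26; F_rep = 29·(0,1)/1² = (0.0000,29.0000)
F = F_att + ΣF_rep = (-16.2500,12.7500)
Δp = p'−p = (-1.6250,1.2750); α = Δx/Fx = (-13/8) / (-65/4) = 1/10
check: Δy/Fy = (51/40) / (51/4) = 1/10 ✓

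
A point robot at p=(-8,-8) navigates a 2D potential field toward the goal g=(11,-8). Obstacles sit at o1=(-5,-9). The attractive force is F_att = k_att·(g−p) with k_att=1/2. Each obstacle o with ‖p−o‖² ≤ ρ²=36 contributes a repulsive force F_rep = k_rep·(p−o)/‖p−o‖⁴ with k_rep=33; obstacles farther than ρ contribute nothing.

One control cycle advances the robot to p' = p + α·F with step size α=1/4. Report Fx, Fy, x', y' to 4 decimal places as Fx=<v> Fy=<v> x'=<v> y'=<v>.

Fx=8.5100 Fy=0.3300 x'=-5.8725 y'=-7.9175

F_att = 1/2·(g−p) = 1/2·(19,0) = (9.5000,0.0000)
o1: d²=10 ≤ ρ²=36; F_rep = 33·(-3,1)/10² = (-0.9900,0.3300)
F = F_att + ΣF_rep = (8.5100,0.3300)
p' = p + 1/4·F = (-5.8725,-7.9175)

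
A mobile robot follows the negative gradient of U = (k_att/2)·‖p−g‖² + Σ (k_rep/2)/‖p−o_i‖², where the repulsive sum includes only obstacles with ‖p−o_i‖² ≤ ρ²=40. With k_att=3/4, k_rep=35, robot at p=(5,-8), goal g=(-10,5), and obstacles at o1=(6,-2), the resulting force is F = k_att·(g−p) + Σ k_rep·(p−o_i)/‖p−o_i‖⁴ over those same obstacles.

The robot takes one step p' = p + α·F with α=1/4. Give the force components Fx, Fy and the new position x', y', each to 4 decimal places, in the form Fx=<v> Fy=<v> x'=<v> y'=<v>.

Fx=-11.2756 Fy=9.5966 x'=2.1811 y'=-5.6008

F_att = 3/4·(g−p) = 3/4·(-15,13) = (-11.2500,9.7500)
o1: d²=37 ≤ ρ²=40; F_rep = 35·(-1,-6)/37² = (-0.0256,-0.1534)
F = F_att + ΣF_rep = (-11.2756,9.5966)
p' = p + 1/4·F = (2.1811,-5.6008)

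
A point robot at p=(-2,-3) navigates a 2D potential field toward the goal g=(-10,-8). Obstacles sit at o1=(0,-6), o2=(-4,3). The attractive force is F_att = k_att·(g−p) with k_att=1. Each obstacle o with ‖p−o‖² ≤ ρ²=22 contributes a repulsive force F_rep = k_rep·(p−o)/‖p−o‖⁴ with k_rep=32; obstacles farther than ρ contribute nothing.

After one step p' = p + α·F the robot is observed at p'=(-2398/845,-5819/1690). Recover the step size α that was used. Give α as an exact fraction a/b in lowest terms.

α = 1/10

F_att = 1·(g−p) = 1·(-8,-5) = (-8.0000,-5.0000)
o1: d²=13 ≤ ρ²=22; F_rep = 32·(-2,3)/13² = (-0.3787,0.5680)
o2: d²=40 > ρ²=22 → inactive
F = F_att + ΣF_rep = (-8.3787,-4.4320)
Δp = p'−p = (-0.8379,-0.4432); α = Δx/Fx = (-708/845) / (-1416/169) = 1/10
check: Δy/Fy = (-749/1690) / (-749/169) = 1/10 ✓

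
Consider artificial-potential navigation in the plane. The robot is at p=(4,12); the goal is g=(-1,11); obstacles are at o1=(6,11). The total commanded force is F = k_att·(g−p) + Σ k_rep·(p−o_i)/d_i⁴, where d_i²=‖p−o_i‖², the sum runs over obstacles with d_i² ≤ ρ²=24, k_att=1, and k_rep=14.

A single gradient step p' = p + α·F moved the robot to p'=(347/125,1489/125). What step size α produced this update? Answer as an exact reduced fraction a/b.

α = 1/5

F_att = 1·(g−p) = 1·(-5,-1) = (-5.0000,-1.0000)
o1: d²=5 ≤ ρ²=24; F_rep = 14·(-2,1)/5² = (-1.1200,0.5600)
F = F_att + ΣF_rep = (-6.1200,-0.4400)
Δp = p'−p = (-1.2240,-0.0880); α = Δx/Fx = (-153/125) / (-153/25) = 1/5
check: Δy/Fy = (-11/125) / (-11/25) = 1/5 ✓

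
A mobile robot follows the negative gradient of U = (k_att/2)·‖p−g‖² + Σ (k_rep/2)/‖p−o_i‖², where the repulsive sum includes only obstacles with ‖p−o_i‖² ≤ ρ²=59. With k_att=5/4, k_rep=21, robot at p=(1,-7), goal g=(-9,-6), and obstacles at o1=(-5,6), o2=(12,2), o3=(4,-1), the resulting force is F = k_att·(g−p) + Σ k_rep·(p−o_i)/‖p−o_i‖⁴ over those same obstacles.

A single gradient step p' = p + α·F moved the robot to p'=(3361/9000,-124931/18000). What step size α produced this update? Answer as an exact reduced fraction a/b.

α = 1/20

F_att = 5/4·(g−p) = 5/4·(-10,1) = (-12.5000,1.2500)
o1: d²=205 > ρ²=59 → inactive
o2: d²=202 > ρ²=59 → inactive
o3: d²=45 ≤ ρ²=59; F_rep = 21·(-3,-6)/45² = (-0.0311,-0.0622)
F = F_att + ΣF_rep = (-12.5311,1.1878)
Δp = p'−p = (-0.6266,0.0594); α = Δx/Fx = (-5639/9000) / (-5639/450) = 1/20
check: Δy/Fy = (1069/18000) / (1069/900) = 1/20 ✓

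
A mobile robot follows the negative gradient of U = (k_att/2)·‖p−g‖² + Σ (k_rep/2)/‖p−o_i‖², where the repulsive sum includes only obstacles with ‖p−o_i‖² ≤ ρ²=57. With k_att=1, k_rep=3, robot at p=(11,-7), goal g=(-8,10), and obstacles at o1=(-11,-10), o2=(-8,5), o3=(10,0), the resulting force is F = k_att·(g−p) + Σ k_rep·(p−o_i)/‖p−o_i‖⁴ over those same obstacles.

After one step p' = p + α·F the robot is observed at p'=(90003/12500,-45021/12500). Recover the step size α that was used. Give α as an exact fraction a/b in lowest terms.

α = 1/5

F_att = 1·(g−p) = 1·(-19,17) = (-19.0000,17.0000)
o1: d²=493 > ρ²=57 → inactive
o2: d²=505 > ρ²=57 → inactive
o3: d²=50 ≤ ρ²=57; F_rep = 3·(1,-7)/50² = (0.0012,-0.0084)
F = F_att + ΣF_rep = (-18.9988,16.9916)
Δp = p'−p = (-3.7998,3.3983); α = Δx/Fx = (-47497/12500) / (-47497/2500) = 1/5
check: Δy/Fy = (42479/12500) / (42479/2500) = 1/5 ✓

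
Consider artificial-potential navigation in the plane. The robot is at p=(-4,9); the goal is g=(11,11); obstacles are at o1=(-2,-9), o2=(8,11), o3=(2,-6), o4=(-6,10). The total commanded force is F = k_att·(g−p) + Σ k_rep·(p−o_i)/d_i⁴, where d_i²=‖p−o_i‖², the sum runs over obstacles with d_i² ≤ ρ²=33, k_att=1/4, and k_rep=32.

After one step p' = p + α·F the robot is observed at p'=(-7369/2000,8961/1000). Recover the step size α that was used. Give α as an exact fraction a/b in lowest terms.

F_att = 1/4·(g−p) = 1/4·(15,2) = (3.7500,0.5000)
o1: d²=328 > ρ²=33 → inactive
o2: d²=148 > ρ²=33 → inactive
o3: d²=261 > ρ²=33 → inactive
o4: d²=5 ≤ ρ²=33; F_rep = 32·(2,-1)/5² = (2.5600,-1.2800)
F = F_att + ΣF_rep = (6.3100,-0.7800)
Δp = p'−p = (0.3155,-0.0390); α = Δx/Fx = (631/2000) / (631/100) = 1/20
check: Δy/Fy = (-39/1000) / (-39/50) = 1/20 ✓

α = 1/20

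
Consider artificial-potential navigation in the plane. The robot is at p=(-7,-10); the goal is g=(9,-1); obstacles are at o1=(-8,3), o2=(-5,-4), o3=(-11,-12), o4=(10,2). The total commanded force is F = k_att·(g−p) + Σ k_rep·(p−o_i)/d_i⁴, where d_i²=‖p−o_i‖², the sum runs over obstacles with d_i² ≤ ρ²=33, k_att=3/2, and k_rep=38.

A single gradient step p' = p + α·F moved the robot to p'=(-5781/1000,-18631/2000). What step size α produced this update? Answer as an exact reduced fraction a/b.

F_att = 3/2·(g−p) = 3/2·(16,9) = (24.0000,13.5000)
o1: d²=170 > ρ²=33 → inactive
o2: d²=40 > ρ²=33 → inactive
o3: d²=20 ≤ ρ²=33; F_rep = 38·(4,2)/20² = (0.3800,0.1900)
o4: d²=433 > ρ²=33 → inactive
F = F_att + ΣF_rep = (24.3800,13.6900)
Δp = p'−p = (1.2190,0.6845); α = Δx/Fx = (1219/1000) / (1219/50) = 1/20
check: Δy/Fy = (1369/2000) / (1369/100) = 1/20 ✓

α = 1/20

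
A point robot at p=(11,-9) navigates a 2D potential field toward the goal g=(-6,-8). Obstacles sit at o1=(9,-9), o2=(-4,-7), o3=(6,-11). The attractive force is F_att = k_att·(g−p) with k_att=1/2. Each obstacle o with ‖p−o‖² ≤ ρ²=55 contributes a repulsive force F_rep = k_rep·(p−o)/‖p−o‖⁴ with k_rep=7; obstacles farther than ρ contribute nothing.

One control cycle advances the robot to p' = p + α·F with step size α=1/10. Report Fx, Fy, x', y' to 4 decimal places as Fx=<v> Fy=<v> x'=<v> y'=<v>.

Fx=-7.5834 Fy=0.5166 x'=10.2417 y'=-8.9483

F_att = 1/2·(g−p) = 1/2·(-17,1) = (-8.5000,0.5000)
o1: d²=4 ≤ ρ²=55; F_rep = 7·(2,0)/4² = (0.8750,0.0000)
o2: d²=229 > ρ²=55 → inactive
o3: d²=29 ≤ ρ²=55; F_rep = 7·(5,2)/29² = (0.0416,0.0166)
F = F_att + ΣF_rep = (-7.5834,0.5166)
p' = p + 1/10·F = (10.2417,-8.9483)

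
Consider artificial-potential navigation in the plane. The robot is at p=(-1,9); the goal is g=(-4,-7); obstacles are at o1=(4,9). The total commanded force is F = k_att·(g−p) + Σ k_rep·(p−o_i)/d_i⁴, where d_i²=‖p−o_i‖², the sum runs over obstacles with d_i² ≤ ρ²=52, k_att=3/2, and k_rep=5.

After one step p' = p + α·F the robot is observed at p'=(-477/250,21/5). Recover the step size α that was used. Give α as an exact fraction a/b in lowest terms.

α = 1/5

F_att = 3/2·(g−p) = 3/2·(-3,-16) = (-4.5000,-24.0000)
o1: d²=25 ≤ ρ²=52; F_rep = 5·(-5,0)/25² = (-0.0400,0.0000)
F = F_att + ΣF_rep = (-4.5400,-24.0000)
Δp = p'−p = (-0.9080,-4.8000); α = Δx/Fx = (-227/250) / (-227/50) = 1/5
check: Δy/Fy = (-24/5) / (-24) = 1/5 ✓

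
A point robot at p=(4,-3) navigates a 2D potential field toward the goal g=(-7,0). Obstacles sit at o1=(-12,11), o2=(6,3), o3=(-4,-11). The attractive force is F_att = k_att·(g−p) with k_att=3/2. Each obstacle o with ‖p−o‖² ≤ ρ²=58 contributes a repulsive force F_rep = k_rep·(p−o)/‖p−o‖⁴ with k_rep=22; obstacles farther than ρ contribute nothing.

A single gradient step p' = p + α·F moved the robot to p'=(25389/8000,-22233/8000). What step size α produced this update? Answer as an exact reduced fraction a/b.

F_att = 3/2·(g−p) = 3/2·(-11,3) = (-16.5000,4.5000)
o1: d²=452 > ρ²=58 → inactive
o2: d²=40 ≤ ρ²=58; F_rep = 22·(-2,-6)/40² = (-0.0275,-0.0825)
o3: d²=128 > ρ²=58 → inactive
F = F_att + ΣF_rep = (-16.5275,4.4175)
Δp = p'−p = (-0.8264,0.2209); α = Δx/Fx = (-6611/8000) / (-6611/400) = 1/20
check: Δy/Fy = (1767/8000) / (1767/400) = 1/20 ✓

α = 1/20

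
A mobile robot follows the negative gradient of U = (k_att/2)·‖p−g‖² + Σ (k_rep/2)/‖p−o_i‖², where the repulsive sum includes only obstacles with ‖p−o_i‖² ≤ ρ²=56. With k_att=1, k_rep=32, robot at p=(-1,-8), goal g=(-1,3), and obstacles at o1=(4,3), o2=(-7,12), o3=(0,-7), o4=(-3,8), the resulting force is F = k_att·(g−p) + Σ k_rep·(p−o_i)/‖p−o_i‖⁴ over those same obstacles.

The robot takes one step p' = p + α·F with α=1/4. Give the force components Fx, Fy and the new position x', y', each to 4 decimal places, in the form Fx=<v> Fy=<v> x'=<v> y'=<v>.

F_att = 1·(g−p) = 1·(0,11) = (0.0000,11.0000)
o1: d²=146 > ρ²=56 → inactive
o2: d²=436 > ρ²=56 → inactive
o3: d²=2 ≤ ρ²=56; F_rep = 32·(-1,-1)/2² = (-8.0000,-8.0000)
o4: d²=260 > ρ²=56 → inactive
F = F_att + ΣF_rep = (-8.0000,3.0000)
p' = p + 1/4·F = (-3.0000,-7.2500)

Fx=-8.0000 Fy=3.0000 x'=-3.0000 y'=-7.2500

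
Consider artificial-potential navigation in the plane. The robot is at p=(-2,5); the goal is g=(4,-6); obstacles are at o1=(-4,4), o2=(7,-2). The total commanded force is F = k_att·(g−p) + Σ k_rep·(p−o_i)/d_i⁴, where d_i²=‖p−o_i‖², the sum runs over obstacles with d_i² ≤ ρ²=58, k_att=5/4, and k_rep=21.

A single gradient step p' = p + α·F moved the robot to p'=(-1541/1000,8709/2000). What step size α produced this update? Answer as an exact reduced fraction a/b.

α = 1/20

F_att = 5/4·(g−p) = 5/4·(6,-11) = (7.5000,-13.7500)
o1: d²=5 ≤ ρ²=58; F_rep = 21·(2,1)/5² = (1.6800,0.8400)
o2: d²=130 > ρ²=58 → inactive
F = F_att + ΣF_rep = (9.1800,-12.9100)
Δp = p'−p = (0.4590,-0.6455); α = Δx/Fx = (459/1000) / (459/50) = 1/20
check: Δy/Fy = (-1291/2000) / (-1291/100) = 1/20 ✓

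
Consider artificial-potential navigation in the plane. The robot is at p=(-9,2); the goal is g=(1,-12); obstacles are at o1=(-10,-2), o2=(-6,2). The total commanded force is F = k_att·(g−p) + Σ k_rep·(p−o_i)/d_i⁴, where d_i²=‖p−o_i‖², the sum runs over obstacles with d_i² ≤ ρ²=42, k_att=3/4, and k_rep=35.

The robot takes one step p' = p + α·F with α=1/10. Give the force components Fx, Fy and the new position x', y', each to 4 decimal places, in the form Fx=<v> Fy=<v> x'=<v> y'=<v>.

Fx=6.3248 Fy=-10.0156 x'=-8.3675 y'=0.9984

F_att = 3/4·(g−p) = 3/4·(10,-14) = (7.5000,-10.5000)
o1: d²=17 ≤ ρ²=42; F_rep = 35·(1,4)/17² = (0.1211,0.4844)
o2: d²=9 ≤ ρ²=42; F_rep = 35·(-3,0)/9² = (-1.2963,0.0000)
F = F_att + ΣF_rep = (6.3248,-10.0156)
p' = p + 1/10·F = (-8.3675,0.9984)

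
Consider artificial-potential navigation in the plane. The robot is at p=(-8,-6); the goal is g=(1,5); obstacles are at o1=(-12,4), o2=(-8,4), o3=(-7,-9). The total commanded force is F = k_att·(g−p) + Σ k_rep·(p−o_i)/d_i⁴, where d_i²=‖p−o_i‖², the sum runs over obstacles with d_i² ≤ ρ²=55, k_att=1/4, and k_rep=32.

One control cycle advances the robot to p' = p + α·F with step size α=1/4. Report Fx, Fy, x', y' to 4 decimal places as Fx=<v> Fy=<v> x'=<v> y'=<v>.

Fx=1.9300 Fy=3.7100 x'=-7.5175 y'=-5.0725

F_att = 1/4·(g−p) = 1/4·(9,11) = (2.2500,2.7500)
o1: d²=116 > ρ²=55 → inactive
o2: d²=100 > ρ²=55 → inactive
o3: d²=10 ≤ ρ²=55; F_rep = 32·(-1,3)/10² = (-0.3200,0.9600)
F = F_att + ΣF_rep = (1.9300,3.7100)
p' = p + 1/4·F = (-7.5175,-5.0725)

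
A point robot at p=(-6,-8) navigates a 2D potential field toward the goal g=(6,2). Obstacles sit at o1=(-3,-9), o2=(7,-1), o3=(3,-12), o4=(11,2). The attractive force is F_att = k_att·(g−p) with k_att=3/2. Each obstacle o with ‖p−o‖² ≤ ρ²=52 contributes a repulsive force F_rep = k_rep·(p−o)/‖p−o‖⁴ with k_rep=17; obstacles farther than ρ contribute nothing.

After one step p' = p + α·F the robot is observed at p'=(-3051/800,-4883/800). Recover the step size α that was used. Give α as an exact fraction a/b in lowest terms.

F_att = 3/2·(g−p) = 3/2·(12,10) = (18.0000,15.0000)
o1: d²=10 ≤ ρ²=52; F_rep = 17·(-3,1)/10² = (-0.5100,0.1700)
o2: d²=218 > ρ²=52 → inactive
o3: d²=97 > ρ²=52 → inactive
o4: d²=389 > ρ²=52 → inactive
F = F_att + ΣF_rep = (17.4900,15.1700)
Δp = p'−p = (2.1862,1.8962); α = Δx/Fx = (1749/800) / (1749/100) = 1/8
check: Δy/Fy = (1517/800) / (1517/100) = 1/8 ✓

α = 1/8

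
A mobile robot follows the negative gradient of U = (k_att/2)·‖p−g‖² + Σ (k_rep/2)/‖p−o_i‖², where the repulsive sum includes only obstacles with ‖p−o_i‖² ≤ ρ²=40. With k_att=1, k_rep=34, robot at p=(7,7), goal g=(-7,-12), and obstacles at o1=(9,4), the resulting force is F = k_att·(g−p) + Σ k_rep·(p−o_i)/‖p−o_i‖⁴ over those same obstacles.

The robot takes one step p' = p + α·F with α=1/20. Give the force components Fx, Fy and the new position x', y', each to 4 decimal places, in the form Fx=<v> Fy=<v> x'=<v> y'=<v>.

F_att = 1·(g−p) = 1·(-14,-19) = (-14.0000,-19.0000)
o1: d²=13 ≤ ρ²=40; F_rep = 34·(-2,3)/13² = (-0.4024,0.6036)
F = F_att + ΣF_rep = (-14.4024,-18.3964)
p' = p + 1/20·F = (6.2799,6.0802)

Fx=-14.4024 Fy=-18.3964 x'=6.2799 y'=6.0802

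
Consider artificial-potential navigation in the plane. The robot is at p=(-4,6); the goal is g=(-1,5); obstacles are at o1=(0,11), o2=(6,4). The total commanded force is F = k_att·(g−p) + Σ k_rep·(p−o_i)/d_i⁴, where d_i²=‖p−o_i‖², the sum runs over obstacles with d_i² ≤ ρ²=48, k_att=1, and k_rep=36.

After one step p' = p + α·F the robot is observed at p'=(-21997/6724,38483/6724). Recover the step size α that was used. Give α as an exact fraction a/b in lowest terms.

α = 1/4

F_att = 1·(g−p) = 1·(3,-1) = (3.0000,-1.0000)
o1: d²=41 ≤ ρ²=48; F_rep = 36·(-4,-5)/41² = (-0.0857,-0.1071)
o2: d²=104 > ρ²=48 → inactive
F = F_att + ΣF_rep = (2.9143,-1.1071)
Δp = p'−p = (0.7286,-0.2768); α = Δx/Fx = (4899/6724) / (4899/1681) = 1/4
check: Δy/Fy = (-1861/6724) / (-1861/1681) = 1/4 ✓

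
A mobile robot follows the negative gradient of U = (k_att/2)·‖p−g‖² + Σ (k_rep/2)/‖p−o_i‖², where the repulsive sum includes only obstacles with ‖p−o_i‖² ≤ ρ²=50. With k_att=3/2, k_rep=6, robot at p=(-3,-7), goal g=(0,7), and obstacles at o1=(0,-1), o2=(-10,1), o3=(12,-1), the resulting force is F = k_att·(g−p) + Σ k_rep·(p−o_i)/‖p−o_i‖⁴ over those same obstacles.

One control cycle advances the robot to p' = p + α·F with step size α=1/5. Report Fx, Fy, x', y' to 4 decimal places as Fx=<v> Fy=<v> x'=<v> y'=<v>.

F_att = 3/2·(g−p) = 3/2·(3,14) = (4.5000,21.0000)
o1: d²=45 ≤ ρ²=50; F_rep = 6·(-3,-6)/45² = (-0.0089,-0.0178)
o2: d²=113 > ρ²=50 → inactive
o3: d²=261 > ρ²=50 → inactive
F = F_att + ΣF_rep = (4.4911,20.9822)
p' = p + 1/5·F = (-2.1018,-2.8036)

Fx=4.4911 Fy=20.9822 x'=-2.1018 y'=-2.8036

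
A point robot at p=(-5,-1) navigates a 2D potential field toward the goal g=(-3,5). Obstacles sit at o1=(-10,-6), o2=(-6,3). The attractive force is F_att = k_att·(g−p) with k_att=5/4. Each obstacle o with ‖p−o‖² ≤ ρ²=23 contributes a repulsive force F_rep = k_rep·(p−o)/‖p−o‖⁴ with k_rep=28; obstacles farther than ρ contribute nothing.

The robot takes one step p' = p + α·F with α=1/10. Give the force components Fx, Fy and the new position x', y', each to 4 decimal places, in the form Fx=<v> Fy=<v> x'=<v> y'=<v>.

Fx=2.5969 Fy=7.1125 x'=-4.7403 y'=-0.2888

F_att = 5/4·(g−p) = 5/4·(2,6) = (2.5000,7.5000)
o1: d²=50 > ρ²=23 → inactive
o2: d²=17 ≤ ρ²=23; F_rep = 28·(1,-4)/17² = (0.0969,-0.3875)
F = F_att + ΣF_rep = (2.5969,7.1125)
p' = p + 1/10·F = (-4.7403,-0.2888)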